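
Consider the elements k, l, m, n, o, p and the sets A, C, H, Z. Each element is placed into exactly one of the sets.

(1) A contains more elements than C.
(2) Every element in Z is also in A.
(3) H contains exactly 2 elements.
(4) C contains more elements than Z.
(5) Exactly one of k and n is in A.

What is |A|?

3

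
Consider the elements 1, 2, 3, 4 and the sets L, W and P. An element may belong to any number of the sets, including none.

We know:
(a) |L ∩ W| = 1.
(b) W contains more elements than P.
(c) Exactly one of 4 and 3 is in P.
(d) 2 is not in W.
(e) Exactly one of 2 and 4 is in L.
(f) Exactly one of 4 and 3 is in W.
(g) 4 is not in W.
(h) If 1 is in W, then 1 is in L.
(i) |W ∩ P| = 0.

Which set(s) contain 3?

From (d): 2 ∉ W.
From (g): 4 ∉ W.
(f) (exactly one): 3 ∈ W.
Suppose 3 ∈ L: no assignment then satisfies all the clues, so 3 ∉ L.

3: W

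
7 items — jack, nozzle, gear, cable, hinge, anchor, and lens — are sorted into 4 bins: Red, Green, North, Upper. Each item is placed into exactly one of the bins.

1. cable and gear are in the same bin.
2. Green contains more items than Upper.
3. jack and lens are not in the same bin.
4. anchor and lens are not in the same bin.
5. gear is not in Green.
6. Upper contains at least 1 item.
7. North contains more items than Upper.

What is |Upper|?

1

From (5): gear ∉ Green.
(1): cable matches gear: cable ∉ Green.
Suppose gear ∈ Upper: no assignment then satisfies all the clues, so gear ∉ Upper.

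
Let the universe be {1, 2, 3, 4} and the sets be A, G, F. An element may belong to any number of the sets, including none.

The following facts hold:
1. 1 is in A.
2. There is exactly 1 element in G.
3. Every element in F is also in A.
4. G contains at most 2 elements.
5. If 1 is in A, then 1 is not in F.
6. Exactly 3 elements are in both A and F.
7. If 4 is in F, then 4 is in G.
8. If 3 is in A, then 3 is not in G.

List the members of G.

G = {4}

From (1): 1 ∈ A.
(5): 1 ∉ F.
Suppose 1 ∈ G: no assignment then satisfies all the clues, so 1 ∉ G.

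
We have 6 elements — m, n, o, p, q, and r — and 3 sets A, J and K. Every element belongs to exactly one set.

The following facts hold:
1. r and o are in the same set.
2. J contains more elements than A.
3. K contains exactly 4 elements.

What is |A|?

0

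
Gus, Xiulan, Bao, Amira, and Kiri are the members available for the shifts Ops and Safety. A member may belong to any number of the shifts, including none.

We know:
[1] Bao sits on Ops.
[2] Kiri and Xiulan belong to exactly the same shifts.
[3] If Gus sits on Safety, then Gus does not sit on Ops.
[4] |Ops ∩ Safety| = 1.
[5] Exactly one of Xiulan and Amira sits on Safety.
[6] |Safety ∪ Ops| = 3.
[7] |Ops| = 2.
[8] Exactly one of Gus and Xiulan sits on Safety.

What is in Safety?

Safety = {Amira, Gus}

From (1): Bao ∈ Ops.
Suppose Gus ∉ Safety: no assignment then satisfies all the clues, so Gus ∈ Safety.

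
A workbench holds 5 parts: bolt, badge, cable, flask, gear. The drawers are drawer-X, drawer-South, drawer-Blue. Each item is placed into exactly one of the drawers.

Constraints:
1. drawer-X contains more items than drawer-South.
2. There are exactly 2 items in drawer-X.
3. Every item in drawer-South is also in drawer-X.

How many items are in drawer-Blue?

3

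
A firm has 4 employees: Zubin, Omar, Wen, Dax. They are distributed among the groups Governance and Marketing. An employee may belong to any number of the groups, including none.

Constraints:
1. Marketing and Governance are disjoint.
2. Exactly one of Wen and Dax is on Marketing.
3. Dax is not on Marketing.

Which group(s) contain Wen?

Wen: Marketing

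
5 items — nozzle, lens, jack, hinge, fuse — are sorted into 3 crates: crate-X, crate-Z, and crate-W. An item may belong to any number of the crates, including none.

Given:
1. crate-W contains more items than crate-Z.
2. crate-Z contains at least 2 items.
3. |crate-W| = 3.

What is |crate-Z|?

2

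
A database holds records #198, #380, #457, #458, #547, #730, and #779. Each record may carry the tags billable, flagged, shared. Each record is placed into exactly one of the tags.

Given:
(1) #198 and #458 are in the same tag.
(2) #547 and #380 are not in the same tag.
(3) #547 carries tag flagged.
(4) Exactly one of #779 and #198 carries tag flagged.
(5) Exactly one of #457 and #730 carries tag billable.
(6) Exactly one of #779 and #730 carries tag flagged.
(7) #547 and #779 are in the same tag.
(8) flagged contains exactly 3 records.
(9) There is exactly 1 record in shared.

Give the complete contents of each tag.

billable = {#198, #458, #730}; flagged = {#457, #547, #779}; shared = {#380}

From (3): #547 ∈ flagged.
(2): #380 ∉ flagged.
(7): #779 matches #547: #779 ∉ billable.
(7): #779 matches #547: #779 ∈ flagged.
(4) (exactly one): #198 ∉ flagged.
(6) (exactly one): #730 ∉ flagged.
(1): #458 matches #198: #458 ∉ flagged.
(8): only 3 candidates remain for flagged, so all are in.
(5) (exactly one): #730 ∈ billable.
Suppose #198 ∉ billable: no assignment then satisfies all the clues, so #198 ∈ billable.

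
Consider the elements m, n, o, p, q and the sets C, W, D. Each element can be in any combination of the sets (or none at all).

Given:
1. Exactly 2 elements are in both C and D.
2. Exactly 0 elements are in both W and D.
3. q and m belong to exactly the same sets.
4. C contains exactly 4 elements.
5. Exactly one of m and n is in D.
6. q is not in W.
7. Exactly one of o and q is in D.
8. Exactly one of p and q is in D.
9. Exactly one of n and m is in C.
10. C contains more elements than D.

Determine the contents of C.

C = {m, o, p, q}

From (6): q ∉ W.
(3): m matches q: m ∉ W.
Suppose m ∉ C: no assignment then satisfies all the clues, so m ∈ C.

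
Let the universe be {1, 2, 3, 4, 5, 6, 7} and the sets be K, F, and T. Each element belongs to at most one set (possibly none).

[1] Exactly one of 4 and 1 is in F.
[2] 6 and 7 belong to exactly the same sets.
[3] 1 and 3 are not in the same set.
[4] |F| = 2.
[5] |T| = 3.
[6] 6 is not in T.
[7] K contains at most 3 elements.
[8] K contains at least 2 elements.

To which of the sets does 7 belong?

7: K

From (6): 6 ∉ T.
(2): 7 matches 6: 7 ∉ T.
Suppose 7 ∉ K: no assignment then satisfies all the clues, so 7 ∈ K.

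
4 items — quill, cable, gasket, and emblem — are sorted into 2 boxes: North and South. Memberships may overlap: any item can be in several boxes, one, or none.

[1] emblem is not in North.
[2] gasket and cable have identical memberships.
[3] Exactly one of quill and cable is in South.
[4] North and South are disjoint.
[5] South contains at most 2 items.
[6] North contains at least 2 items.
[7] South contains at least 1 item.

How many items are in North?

2

From (1): emblem ∉ North.
Suppose quill ∈ North: no assignment then satisfies all the clues, so quill ∉ North.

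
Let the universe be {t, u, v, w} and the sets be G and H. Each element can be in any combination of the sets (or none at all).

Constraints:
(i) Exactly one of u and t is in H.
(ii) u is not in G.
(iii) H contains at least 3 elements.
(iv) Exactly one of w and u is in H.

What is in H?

H = {t, v, w}

From (ii): u ∉ G.
Suppose t ∉ H: no assignment then satisfies all the clues, so t ∈ H.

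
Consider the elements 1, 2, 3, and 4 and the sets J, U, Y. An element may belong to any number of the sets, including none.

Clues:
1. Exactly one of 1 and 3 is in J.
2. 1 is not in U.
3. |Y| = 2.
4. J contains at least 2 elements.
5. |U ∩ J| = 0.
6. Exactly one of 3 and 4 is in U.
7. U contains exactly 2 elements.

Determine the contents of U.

U = {2, 3}

From (2): 1 ∉ U.
Suppose 2 ∉ U: no assignment then satisfies all the clues, so 2 ∈ U.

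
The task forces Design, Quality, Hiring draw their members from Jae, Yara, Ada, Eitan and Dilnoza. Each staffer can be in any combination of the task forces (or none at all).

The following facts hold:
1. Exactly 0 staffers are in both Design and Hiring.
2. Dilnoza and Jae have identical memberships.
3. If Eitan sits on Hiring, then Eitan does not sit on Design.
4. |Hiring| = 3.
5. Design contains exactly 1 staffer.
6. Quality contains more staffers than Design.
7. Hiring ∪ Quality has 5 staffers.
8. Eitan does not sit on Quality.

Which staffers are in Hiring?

Hiring = {Dilnoza, Eitan, Jae}

From (8): Eitan ∉ Quality.
Suppose Jae ∉ Hiring: no assignment then satisfies all the clues, so Jae ∈ Hiring.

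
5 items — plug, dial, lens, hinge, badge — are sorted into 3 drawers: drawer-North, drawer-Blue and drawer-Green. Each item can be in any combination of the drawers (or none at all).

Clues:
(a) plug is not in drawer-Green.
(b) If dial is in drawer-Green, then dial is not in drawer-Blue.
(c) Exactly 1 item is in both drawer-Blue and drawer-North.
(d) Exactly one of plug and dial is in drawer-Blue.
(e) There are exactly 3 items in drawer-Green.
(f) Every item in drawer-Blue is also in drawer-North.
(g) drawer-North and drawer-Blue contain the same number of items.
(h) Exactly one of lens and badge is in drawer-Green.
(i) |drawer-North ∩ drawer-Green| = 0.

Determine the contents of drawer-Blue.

drawer-Blue = {plug}

From (a): plug ∉ drawer-Green.
Suppose plug ∉ drawer-Blue: no assignment then satisfies all the clues, so plug ∈ drawer-Blue.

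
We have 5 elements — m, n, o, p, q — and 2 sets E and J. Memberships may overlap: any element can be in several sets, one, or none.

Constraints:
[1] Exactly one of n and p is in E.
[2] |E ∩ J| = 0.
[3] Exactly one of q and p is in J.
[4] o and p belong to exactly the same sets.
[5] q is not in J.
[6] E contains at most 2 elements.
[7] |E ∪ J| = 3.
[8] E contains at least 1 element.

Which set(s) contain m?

From (5): q ∉ J.
(3) (exactly one): p ∈ J.
(4): o matches p: o ∈ J.
Suppose m ∈ E: no assignment then satisfies all the clues, so m ∉ E.

m: none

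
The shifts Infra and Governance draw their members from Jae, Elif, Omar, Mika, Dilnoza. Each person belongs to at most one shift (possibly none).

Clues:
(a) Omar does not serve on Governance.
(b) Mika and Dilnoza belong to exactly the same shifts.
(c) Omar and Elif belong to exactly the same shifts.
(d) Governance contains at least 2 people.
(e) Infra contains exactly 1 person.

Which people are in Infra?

Infra = {Jae}

From (a): Omar ∉ Governance.
(c): Elif matches Omar: Elif ∉ Governance.
Suppose Jae ∉ Infra: no assignment then satisfies all the clues, so Jae ∈ Infra.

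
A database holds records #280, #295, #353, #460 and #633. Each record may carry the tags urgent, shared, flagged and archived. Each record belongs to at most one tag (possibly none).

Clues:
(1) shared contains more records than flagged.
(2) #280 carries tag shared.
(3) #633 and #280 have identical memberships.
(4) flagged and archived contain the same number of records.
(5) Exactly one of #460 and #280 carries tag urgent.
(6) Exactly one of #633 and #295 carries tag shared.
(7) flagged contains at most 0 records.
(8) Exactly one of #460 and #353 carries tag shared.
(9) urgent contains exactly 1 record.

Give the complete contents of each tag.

urgent = {#460}; shared = {#280, #353, #633}; flagged = {}; archived = {}

From (2): #280 ∈ shared.
(3): #633 matches #280: #633 ∉ urgent.
(3): #633 matches #280: #633 ∈ shared.
(5) (exactly one): #460 ∈ urgent.
(6) (exactly one): #295 ∉ shared.
(7): flagged already has 0, so the rest are out.
(8) (exactly one): #353 ∈ shared.
(9): urgent already has 1, so the rest are out.
Suppose #295 ∈ archived: no assignment then satisfies all the clues, so #295 ∉ archived.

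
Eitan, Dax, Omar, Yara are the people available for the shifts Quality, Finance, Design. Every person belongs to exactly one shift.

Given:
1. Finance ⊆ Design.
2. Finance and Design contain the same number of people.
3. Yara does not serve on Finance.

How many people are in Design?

0

From (3): Yara ∉ Finance.
Suppose Eitan ∉ Quality: no assignment then satisfies all the clues, so Eitan ∈ Quality.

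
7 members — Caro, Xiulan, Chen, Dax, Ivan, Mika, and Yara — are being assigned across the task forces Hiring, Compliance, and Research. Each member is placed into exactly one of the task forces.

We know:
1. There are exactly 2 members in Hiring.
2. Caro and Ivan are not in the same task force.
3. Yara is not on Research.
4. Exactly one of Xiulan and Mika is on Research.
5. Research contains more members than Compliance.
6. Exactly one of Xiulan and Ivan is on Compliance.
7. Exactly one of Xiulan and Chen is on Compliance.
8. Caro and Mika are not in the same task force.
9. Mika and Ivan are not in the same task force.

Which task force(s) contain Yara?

From (3): Yara ∉ Research.
Suppose Yara ∉ Hiring: no assignment then satisfies all the clues, so Yara ∈ Hiring.

Yara: Hiring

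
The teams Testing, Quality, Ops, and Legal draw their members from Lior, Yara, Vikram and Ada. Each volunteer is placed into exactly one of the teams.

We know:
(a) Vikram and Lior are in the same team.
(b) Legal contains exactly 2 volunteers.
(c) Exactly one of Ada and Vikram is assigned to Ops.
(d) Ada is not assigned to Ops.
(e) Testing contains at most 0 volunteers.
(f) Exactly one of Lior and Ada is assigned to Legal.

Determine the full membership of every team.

Testing = {}; Quality = {}; Ops = {Lior, Vikram}; Legal = {Ada, Yara}

From (d): Ada ∉ Ops.
(c) (exactly one): Vikram ∈ Ops.
(e): Testing already has 0, so the rest are out.
(a): Lior matches Vikram: Lior ∉ Quality.
(a): Lior matches Vikram: Lior ∈ Ops.
(b): only 2 candidates remain for Legal, so all are in.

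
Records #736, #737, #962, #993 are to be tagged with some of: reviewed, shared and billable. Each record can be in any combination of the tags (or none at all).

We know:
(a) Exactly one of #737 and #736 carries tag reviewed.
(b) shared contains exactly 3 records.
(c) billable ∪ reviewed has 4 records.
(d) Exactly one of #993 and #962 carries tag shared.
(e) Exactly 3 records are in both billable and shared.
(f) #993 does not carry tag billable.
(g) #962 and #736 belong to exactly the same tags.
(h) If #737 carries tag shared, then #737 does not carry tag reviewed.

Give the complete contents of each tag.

reviewed = {#736, #962, #993}; shared = {#736, #737, #962}; billable = {#736, #737, #962}

From (f): #993 ∉ billable.
Suppose #736 ∉ reviewed: no assignment then satisfies all the clues, so #736 ∈ reviewed.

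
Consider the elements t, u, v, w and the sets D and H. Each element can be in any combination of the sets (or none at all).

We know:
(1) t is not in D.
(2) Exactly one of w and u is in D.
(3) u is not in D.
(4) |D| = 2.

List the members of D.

From (1): t ∉ D.
From (3): u ∉ D.
(2) (exactly one): w ∈ D.
(4): only 2 candidates remain for D, so all are in.

D = {v, w}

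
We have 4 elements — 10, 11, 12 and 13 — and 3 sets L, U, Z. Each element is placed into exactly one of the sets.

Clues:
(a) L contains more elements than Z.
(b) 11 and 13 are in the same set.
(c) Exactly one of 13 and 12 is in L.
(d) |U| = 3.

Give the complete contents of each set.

L = {12}; U = {10, 11, 13}; Z = {}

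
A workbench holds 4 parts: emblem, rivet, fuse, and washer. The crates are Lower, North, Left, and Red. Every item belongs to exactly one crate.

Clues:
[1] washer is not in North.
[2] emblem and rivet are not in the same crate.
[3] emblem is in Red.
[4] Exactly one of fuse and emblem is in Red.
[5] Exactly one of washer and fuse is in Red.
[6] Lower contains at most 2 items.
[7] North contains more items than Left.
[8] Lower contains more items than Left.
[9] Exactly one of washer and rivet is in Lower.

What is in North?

From (1): washer ∉ North.
From (3): emblem ∈ Red.
(2): rivet ∉ Red.
(4) (exactly one): fuse ∉ Red.
(5) (exactly one): washer ∈ Red.
(9) (exactly one): rivet ∈ Lower.
Suppose fuse ∉ North: no assignment then satisfies all the clues, so fuse ∈ North.

North = {fuse}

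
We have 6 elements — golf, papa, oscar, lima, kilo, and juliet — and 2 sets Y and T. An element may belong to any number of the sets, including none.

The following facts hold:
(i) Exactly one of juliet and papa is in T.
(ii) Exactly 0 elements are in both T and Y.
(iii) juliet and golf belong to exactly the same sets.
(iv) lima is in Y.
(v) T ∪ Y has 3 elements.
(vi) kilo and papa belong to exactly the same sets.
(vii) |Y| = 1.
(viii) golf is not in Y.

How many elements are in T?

2

From (iv): lima ∈ Y.
From (viii): golf ∉ Y.
(iii): juliet matches golf: juliet ∉ Y.
(vii): Y already has 1, so the rest are out.
Suppose oscar ∈ T: no assignment then satisfies all the clues, so oscar ∉ T.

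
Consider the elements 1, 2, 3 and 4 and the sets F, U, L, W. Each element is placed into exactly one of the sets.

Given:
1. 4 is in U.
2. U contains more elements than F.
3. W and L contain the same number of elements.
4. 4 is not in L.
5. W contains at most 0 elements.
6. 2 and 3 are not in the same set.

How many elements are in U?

3

From (1): 4 ∈ U.
(5): W already has 0, so the rest are out.
Suppose 1 ∈ F: no assignment then satisfies all the clues, so 1 ∉ F.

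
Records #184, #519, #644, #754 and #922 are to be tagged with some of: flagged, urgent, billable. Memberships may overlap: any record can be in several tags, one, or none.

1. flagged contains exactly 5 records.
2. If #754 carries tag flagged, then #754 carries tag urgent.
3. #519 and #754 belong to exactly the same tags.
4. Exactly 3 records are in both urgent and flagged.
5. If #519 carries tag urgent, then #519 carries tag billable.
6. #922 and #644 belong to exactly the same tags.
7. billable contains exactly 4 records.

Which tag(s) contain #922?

#922: billable, flagged

(1): only 5 candidates remain for flagged, so all are in.
(2): #754 ∈ urgent.
(3): #519 matches #754: #519 ∈ urgent.
(5): #519 ∈ billable.
(3): #754 matches #519: #754 ∈ billable.
Suppose #922 ∈ urgent: no assignment then satisfies all the clues, so #922 ∉ urgent.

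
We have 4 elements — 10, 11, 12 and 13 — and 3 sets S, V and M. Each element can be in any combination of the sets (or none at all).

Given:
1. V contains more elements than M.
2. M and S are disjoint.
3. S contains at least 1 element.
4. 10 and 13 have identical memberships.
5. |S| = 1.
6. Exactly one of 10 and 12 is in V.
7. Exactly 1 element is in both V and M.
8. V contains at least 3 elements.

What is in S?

S = {12}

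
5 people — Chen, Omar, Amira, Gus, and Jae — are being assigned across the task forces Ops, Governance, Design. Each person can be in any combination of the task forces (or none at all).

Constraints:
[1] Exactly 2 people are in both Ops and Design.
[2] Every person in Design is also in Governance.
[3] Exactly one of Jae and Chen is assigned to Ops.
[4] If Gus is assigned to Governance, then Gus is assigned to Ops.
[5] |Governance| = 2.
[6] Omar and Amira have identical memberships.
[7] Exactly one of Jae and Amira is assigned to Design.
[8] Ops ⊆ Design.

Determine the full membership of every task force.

Ops = {Gus, Jae}; Governance = {Gus, Jae}; Design = {Gus, Jae}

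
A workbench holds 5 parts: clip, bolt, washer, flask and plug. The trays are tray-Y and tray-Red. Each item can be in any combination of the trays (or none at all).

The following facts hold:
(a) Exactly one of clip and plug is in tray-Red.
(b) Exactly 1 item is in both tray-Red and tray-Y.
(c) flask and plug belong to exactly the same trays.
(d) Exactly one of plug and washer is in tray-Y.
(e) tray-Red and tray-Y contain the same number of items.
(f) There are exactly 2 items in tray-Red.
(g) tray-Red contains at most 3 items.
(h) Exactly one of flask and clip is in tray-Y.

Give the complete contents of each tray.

tray-Y = {clip, washer}; tray-Red = {bolt, clip}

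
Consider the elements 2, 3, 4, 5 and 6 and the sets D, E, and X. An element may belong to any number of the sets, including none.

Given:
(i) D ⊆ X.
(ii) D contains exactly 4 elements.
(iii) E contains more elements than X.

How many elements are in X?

4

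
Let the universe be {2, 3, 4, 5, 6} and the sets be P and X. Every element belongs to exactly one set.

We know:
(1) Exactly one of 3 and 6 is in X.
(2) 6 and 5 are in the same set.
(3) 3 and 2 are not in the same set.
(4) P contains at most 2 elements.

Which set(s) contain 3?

3: P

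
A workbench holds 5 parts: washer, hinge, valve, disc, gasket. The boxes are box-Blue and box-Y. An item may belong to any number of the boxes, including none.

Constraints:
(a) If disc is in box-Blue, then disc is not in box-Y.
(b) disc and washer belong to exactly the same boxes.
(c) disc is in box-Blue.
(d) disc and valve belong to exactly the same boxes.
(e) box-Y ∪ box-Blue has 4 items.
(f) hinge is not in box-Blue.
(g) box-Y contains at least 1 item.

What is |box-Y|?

1

From (c): disc ∈ box-Blue.
From (f): hinge ∉ box-Blue.
(a): disc ∉ box-Y.
(b): washer matches disc: washer ∈ box-Blue.
(b): washer matches disc: washer ∉ box-Y.
(d): valve matches disc: valve ∈ box-Blue.
(d): valve matches disc: valve ∉ box-Y.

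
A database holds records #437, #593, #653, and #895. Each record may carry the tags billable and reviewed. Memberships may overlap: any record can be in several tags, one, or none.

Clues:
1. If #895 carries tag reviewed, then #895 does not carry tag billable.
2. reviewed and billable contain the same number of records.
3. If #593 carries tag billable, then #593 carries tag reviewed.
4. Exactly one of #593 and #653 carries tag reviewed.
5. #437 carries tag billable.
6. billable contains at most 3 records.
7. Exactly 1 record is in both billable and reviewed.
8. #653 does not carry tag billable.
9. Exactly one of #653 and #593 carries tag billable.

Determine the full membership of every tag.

billable = {#437, #593}; reviewed = {#593, #895}

From (5): #437 ∈ billable.
From (8): #653 ∉ billable.
(9) (exactly one): #593 ∈ billable.
(3): #593 ∈ reviewed.
(4) (exactly one): #653 ∉ reviewed.
Suppose #437 ∈ reviewed: no assignment then satisfies all the clues, so #437 ∉ reviewed.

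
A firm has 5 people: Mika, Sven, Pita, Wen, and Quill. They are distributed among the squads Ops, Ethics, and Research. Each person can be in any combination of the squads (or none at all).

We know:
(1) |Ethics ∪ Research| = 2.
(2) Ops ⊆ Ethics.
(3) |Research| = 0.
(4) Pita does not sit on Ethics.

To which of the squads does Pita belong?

Pita: none

From (4): Pita ∉ Ethics.
(2) contrapositive: Pita ∉ Ops.
(3): Research already has 0, so the rest are out.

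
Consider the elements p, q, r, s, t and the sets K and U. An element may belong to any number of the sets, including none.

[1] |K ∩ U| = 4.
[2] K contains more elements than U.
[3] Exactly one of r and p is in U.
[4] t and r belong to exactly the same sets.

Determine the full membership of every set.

K = {p, q, r, s, t}; U = {q, r, s, t}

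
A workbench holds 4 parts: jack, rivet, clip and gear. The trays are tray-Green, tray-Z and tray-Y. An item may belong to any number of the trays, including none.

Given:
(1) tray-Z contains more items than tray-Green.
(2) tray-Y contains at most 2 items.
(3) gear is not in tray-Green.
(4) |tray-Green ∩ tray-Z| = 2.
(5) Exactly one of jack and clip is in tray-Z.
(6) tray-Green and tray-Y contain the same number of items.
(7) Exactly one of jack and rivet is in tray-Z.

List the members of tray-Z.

tray-Z = {clip, gear, rivet}

From (3): gear ∉ tray-Green.
Suppose jack ∈ tray-Z: no assignment then satisfies all the clues, so jack ∉ tray-Z.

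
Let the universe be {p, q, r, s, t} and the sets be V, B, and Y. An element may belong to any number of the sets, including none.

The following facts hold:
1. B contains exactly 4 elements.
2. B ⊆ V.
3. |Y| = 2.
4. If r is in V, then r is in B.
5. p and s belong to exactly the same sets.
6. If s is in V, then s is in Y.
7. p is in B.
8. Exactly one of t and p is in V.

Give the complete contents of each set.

V = {p, q, r, s}; B = {p, q, r, s}; Y = {p, s}

From (7): p ∈ B.
(2) with p ∈ B: p ∈ V.
(5): s matches p: s ∈ V.
(5): s matches p: s ∈ B.
(6): s ∈ Y.
(8) (exactly one): t ∉ V.
(2) contrapositive: t ∉ B.
(5): p matches s: p ∈ Y.
(1): only 4 candidates remain for B, so all are in.
(2) with q ∈ B: q ∈ V.
(2) with r ∈ B: r ∈ V.
(3): Y already has 2, so the rest are out.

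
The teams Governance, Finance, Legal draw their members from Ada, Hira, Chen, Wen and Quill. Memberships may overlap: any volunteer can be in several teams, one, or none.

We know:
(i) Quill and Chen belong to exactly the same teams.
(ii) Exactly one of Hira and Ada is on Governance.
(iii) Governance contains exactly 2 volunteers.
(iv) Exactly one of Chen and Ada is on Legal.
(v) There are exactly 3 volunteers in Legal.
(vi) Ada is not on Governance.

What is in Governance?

Governance = {Hira, Wen}

From (vi): Ada ∉ Governance.
(ii) (exactly one): Hira ∈ Governance.
Suppose Chen ∈ Governance: no assignment then satisfies all the clues, so Chen ∉ Governance.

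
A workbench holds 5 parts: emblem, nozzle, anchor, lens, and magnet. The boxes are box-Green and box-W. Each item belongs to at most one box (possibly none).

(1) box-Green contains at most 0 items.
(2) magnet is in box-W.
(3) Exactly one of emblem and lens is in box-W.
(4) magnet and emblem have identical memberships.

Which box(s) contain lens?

From (2): magnet ∈ box-W.
(1): box-Green already has 0, so the rest are out.
(4): emblem matches magnet: emblem ∈ box-W.
(3) (exactly one): lens ∉ box-W.

lens: none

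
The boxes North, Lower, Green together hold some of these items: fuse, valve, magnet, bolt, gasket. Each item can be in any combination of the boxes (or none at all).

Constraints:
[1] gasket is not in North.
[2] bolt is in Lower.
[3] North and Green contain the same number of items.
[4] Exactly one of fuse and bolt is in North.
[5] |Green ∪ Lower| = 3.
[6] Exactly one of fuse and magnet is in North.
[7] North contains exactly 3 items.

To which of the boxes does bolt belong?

bolt: Green, Lower, North

From (1): gasket ∉ North.
From (2): bolt ∈ Lower.
Suppose bolt ∉ North: no assignment then satisfies all the clues, so bolt ∈ North.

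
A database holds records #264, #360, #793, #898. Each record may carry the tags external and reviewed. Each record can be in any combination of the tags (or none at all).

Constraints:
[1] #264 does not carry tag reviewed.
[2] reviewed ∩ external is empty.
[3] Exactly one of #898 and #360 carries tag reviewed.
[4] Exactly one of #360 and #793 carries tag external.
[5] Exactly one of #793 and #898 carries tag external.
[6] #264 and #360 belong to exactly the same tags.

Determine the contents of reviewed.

From (1): #264 ∉ reviewed.
(6): #360 matches #264: #360 ∉ reviewed.
(3) (exactly one): #898 ∈ reviewed.
(2) (disjoint): #898 ∉ external.
(5) (exactly one): #793 ∈ external.
(2) (disjoint): #793 ∉ reviewed.
(4) (exactly one): #360 ∉ external.
(6): #264 matches #360: #264 ∉ external.

reviewed = {#898}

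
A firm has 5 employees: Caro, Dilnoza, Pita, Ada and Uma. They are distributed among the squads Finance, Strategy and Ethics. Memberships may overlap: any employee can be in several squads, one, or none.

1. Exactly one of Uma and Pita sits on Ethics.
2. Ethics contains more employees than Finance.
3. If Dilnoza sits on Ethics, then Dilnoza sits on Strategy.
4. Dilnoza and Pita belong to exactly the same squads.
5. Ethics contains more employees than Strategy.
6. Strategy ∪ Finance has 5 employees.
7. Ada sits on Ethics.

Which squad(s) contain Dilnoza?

Dilnoza: Ethics, Strategy

From (7): Ada ∈ Ethics.
Suppose Dilnoza ∈ Finance: no assignment then satisfies all the clues, so Dilnoza ∉ Finance.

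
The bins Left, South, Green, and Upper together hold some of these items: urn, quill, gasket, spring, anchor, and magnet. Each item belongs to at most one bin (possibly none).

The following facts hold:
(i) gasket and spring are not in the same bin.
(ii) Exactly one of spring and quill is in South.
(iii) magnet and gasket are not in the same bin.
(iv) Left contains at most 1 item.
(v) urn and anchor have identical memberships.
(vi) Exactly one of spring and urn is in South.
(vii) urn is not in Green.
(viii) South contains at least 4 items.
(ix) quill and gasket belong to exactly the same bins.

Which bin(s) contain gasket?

gasket: South

From (vii): urn ∉ Green.
(v): anchor matches urn: anchor ∉ Green.
Suppose gasket ∈ Left: no assignment then satisfies all the clues, so gasket ∉ Left.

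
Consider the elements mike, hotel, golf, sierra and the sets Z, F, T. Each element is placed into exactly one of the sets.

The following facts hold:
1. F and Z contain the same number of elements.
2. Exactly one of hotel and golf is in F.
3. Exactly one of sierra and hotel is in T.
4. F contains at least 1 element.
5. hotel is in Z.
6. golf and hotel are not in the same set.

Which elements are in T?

T = {mike, sierra}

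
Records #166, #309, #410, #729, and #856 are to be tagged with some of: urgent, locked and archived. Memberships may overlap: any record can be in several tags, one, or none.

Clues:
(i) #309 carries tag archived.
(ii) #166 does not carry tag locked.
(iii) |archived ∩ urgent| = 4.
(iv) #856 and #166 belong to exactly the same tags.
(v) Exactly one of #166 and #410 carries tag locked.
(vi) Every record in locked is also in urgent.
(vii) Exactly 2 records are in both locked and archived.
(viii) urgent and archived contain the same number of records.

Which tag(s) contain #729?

#729: none

From (i): #309 ∈ archived.
From (ii): #166 ∉ locked.
(iv): #856 matches #166: #856 ∉ locked.
(v) (exactly one): #410 ∈ locked.
(vi) with #410 ∈ locked: #410 ∈ urgent.
Suppose #729 ∈ urgent: no assignment then satisfies all the clues, so #729 ∉ urgent.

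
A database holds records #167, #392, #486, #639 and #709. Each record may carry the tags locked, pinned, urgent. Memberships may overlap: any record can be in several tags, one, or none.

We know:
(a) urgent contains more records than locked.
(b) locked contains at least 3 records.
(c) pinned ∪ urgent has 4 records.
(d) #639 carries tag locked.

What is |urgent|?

4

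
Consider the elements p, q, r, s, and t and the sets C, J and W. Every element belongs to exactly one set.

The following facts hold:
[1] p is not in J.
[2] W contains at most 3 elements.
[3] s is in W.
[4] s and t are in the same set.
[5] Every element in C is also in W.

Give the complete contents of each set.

From (1): p ∉ J.
From (3): s ∈ W.
(4): t matches s: t ∉ C.
(4): t matches s: t ∉ J.
(4): t matches s: t ∈ W.
Suppose p ∈ C: no assignment then satisfies all the clues, so p ∉ C.

C = {}; J = {q, r}; W = {p, s, t}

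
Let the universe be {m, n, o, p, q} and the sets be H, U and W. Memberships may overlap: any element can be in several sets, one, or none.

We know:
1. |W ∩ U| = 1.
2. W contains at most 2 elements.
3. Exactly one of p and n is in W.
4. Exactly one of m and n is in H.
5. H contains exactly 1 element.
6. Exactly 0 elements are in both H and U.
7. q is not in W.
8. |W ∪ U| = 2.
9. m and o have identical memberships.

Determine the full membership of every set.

H = {n}; U = {p, q}; W = {p}

From (7): q ∉ W.
Suppose m ∈ H: no assignment then satisfies all the clues, so m ∉ H.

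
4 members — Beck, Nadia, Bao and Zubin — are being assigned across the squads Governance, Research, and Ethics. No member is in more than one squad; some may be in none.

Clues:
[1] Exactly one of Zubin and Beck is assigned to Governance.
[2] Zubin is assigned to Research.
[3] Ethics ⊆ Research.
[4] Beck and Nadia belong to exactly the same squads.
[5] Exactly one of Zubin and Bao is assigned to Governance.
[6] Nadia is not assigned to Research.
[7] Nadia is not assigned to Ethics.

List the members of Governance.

From (2): Zubin ∈ Research.
From (6): Nadia ∉ Research.
From (7): Nadia ∉ Ethics.
(1) (exactly one): Beck ∈ Governance.
(4): Nadia matches Beck: Nadia ∈ Governance.
(5) (exactly one): Bao ∈ Governance.

Governance = {Bao, Beck, Nadia}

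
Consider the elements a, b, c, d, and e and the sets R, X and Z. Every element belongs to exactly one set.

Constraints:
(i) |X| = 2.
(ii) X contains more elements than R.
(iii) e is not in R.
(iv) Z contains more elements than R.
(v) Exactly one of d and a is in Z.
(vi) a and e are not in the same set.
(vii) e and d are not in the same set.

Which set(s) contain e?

e: X

From (iii): e ∉ R.
Suppose e ∉ X: no assignment then satisfies all the clues, so e ∈ X.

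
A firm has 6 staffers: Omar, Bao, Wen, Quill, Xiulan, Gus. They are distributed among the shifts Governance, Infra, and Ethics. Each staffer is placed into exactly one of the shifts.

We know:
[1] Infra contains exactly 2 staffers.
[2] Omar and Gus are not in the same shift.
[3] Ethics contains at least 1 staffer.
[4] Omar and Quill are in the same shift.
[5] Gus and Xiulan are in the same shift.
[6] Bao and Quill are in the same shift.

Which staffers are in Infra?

Infra = {Gus, Xiulan}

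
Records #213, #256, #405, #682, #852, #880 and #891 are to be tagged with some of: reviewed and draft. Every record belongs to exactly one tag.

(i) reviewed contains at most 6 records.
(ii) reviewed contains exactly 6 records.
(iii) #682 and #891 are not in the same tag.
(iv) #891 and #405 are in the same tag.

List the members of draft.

draft = {#682}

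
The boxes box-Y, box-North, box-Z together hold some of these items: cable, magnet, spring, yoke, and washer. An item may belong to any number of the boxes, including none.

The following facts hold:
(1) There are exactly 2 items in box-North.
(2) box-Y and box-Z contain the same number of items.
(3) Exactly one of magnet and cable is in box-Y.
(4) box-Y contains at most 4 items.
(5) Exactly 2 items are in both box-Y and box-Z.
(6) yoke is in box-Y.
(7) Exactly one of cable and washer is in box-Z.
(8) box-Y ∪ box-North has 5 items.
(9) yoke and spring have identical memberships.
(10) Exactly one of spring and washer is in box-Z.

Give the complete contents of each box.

box-Y = {magnet, spring, yoke}; box-North = {cable, washer}; box-Z = {cable, spring, yoke}

From (6): yoke ∈ box-Y.
(9): spring matches yoke: spring ∈ box-Y.
Suppose cable ∈ box-Y: no assignment then satisfies all the clues, so cable ∉ box-Y.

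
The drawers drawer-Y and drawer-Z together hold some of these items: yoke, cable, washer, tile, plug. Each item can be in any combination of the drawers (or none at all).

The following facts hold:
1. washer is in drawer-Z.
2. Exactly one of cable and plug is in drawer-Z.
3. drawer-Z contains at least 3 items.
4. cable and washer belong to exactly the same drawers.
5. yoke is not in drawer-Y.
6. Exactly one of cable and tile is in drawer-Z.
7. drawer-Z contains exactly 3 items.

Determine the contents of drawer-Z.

drawer-Z = {cable, washer, yoke}

From (1): washer ∈ drawer-Z.
From (5): yoke ∉ drawer-Y.
(4): cable matches washer: cable ∈ drawer-Z.
(6) (exactly one): tile ∉ drawer-Z.
(2) (exactly one): plug ∉ drawer-Z.
(3): only 3 candidates remain for drawer-Z, so all are in.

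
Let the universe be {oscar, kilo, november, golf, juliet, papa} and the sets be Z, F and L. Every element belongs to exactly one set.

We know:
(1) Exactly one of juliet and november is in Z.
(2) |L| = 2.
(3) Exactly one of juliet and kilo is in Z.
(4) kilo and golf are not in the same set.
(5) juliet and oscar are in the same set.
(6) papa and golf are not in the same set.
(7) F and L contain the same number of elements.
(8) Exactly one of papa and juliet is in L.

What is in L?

L = {kilo, papa}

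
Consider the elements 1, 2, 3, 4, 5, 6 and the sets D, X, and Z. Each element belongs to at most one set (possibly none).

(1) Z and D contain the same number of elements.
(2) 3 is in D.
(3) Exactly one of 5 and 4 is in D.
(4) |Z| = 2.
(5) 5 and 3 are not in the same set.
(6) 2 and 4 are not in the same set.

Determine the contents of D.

D = {3, 4}

From (2): 3 ∈ D.
(5): 5 ∉ D.
(3) (exactly one): 4 ∈ D.
(6): 2 ∉ D.
Suppose 1 ∈ D: no assignment then satisfies all the clues, so 1 ∉ D.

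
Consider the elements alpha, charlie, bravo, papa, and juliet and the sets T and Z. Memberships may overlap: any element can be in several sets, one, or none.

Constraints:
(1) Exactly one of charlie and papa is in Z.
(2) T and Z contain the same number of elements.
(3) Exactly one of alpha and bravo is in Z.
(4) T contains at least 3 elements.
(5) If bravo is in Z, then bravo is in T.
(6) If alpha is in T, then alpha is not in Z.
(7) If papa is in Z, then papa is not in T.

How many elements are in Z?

3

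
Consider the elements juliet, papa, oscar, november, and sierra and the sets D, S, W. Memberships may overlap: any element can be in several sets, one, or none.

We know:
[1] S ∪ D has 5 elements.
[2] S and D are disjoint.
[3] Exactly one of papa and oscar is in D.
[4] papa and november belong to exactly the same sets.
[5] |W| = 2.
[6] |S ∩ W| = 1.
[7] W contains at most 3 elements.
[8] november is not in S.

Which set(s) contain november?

november: D

From (8): november ∉ S.
(4): papa matches november: papa ∉ S.
Suppose november ∉ D: no assignment then satisfies all the clues, so november ∈ D.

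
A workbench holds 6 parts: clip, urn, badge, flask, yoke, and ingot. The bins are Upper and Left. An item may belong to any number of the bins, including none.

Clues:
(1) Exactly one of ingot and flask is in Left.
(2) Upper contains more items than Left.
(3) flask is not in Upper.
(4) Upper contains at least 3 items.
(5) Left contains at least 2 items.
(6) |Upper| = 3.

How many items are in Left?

2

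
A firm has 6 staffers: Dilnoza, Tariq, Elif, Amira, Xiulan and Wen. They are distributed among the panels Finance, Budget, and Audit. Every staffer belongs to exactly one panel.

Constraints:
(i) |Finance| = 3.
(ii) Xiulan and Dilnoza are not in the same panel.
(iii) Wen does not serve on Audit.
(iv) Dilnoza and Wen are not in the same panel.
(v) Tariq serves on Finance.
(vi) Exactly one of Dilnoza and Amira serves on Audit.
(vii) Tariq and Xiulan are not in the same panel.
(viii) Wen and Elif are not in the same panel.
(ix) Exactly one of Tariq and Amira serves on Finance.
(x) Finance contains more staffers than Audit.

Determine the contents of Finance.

Finance = {Dilnoza, Elif, Tariq}

From (iii): Wen ∉ Audit.
From (v): Tariq ∈ Finance.
(vii): Xiulan ∉ Finance.
(ix) (exactly one): Amira ∉ Finance.
Suppose Dilnoza ∉ Finance: no assignment then satisfies all the clues, so Dilnoza ∈ Finance.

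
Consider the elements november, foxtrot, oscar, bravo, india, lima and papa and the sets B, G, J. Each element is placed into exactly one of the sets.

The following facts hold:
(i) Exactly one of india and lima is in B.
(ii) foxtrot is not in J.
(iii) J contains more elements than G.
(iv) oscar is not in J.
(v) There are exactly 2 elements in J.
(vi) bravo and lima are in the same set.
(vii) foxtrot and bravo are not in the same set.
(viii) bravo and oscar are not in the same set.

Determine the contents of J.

J = {bravo, lima}

From (ii): foxtrot ∉ J.
From (iv): oscar ∉ J.
Suppose november ∈ J: no assignment then satisfies all the clues, so november ∉ J.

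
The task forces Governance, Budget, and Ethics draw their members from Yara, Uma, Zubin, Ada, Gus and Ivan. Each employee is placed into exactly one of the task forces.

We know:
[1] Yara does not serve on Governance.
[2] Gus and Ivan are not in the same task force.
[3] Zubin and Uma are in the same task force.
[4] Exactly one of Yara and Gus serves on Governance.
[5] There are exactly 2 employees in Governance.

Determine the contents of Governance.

Governance = {Ada, Gus}

From (1): Yara ∉ Governance.
(4) (exactly one): Gus ∈ Governance.
(2): Ivan ∉ Governance.
Suppose Uma ∈ Governance: no assignment then satisfies all the clues, so Uma ∉ Governance.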